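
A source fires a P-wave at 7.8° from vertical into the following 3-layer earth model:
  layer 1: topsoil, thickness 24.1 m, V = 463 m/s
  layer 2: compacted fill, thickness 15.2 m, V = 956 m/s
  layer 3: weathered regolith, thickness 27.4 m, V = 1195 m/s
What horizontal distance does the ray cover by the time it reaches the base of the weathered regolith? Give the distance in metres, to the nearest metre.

p = sin θ₁/V₁ = sin 7.8°/463 = 2.9312e-04 s/m is conserved through the stack.
Layer 1: θ = 7.80°; offset = 24.1·tan 7.80° = 3.301 m.
Layer 2: sin θ = p·956 = 0.2802 → θ = 16.27°; offset = 15.2·tan 16.27° = 4.437 m.
Layer 3: sin θ = p·1195 = 0.3503 → θ = 20.50°; offset = 27.4·tan 20.50° = 10.247 m.
Summing the layer offsets gives 17.985 m.

18 m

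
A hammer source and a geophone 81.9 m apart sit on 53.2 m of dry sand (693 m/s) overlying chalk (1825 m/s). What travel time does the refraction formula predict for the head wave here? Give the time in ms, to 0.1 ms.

186.9 ms

t = x/V₂ + 2h·√(V₂²−V₁²)/(V₁V₂).
√(V₂²−V₁²) = √(1825²−693²) = 1688.3 m/s; delay term = 2·53.2·1688.3/(693·1825) = 0.14204 s.
t = 81.9/1825 + 0.14204 = 0.18691 s.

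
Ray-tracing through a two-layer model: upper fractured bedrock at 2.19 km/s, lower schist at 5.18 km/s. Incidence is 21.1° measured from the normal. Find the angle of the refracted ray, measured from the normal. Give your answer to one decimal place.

58.4°

Snell's law: sin θ₂ = (V₂/V₁)·sin θ₁ = (5.18/2.19)·sin 21.1° = 0.8515.
θ₂ = sin⁻¹(0.8515) = 58.38° (from vertical).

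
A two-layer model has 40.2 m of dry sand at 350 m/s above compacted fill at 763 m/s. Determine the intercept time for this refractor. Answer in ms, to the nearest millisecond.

204 ms

tᵢ = 2h·√(V₂²−V₁²)/(V₁V₂).
√(V₂²−V₁²) = √(763²−350²) = 678.0 m/s.
tᵢ = 2·40.2·678.0/(350·763) = 0.20412 s.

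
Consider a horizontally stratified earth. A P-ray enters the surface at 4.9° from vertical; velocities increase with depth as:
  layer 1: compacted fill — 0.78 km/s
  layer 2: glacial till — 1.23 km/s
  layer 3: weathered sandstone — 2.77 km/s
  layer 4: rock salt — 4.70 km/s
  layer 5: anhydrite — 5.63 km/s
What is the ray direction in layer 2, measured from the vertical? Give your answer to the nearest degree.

8°

Snell's law across each interface conserves sin θ / V, so sin θ_2 = V_2·sin θ₁/V₁.
sin θ_2 = 1.23 × sin 4.9° / 0.78 = 0.1347.
θ_2 = 7.74° from the vertical.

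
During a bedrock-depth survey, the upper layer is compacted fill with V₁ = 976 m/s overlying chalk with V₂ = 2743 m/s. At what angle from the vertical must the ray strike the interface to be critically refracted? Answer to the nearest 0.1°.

Critical incidence: sin θ_c = V₁/V₂ = 976/2743 = 0.3558.
θ_c = arcsin 0.3558 = 20.84°.

20.8°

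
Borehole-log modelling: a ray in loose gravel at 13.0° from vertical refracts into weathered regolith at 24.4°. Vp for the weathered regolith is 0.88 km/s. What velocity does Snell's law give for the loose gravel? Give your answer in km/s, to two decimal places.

0.48 km/s

Snell's law: sin 13.0°/V₁ = sin 24.4°/V₂.
V₁ = V₂·sin 13.0°/sin 24.4° = 0.88 × 0.5445 = 0.48 km/s.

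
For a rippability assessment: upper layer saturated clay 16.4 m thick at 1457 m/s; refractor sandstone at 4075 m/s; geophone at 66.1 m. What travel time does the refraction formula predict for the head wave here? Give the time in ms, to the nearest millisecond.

θ_c = arcsin(V₁/V₂) = arcsin(1457/4075) = 20.95°, cos θ_c = 0.9339.
Intercept time tᵢ = 2h cos θ_c / V₁ = 2·16.4·0.9339/1457 = 0.02102 s.
t = x/V₂ + tᵢ = 66.1/4075 + 0.02102 = 0.03724 s.

37 ms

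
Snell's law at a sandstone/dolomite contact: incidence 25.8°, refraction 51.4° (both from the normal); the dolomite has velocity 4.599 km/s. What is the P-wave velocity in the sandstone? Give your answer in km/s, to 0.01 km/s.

2.56 km/s

Snell's law: sin 25.8°/V₁ = sin 51.4°/V₂.
V₁ = V₂·sin 25.8°/sin 51.4° = 4.599 × 0.5569 = 2.56 km/s.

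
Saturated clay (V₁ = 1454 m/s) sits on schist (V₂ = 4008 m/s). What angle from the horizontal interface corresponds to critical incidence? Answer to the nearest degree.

Critical incidence: sin θ_c = V₁/V₂ = 1454/4008 = 0.3628.
θ_c = arcsin 0.3628 = 21.27°.
Measured from the interface: 90° − 21.27° = 68.73°.

69°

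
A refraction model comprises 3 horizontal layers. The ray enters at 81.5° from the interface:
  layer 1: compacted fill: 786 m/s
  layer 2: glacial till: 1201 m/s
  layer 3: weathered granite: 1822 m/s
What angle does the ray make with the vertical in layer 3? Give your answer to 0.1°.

20.0°

From the normal: θ₁ = 90° − 81.5° = 8.5°.
Ray parameter p = sin 8.5° / 786 = 1.8805e-04 s/m.
sin θ_3 = p·V_3 = 1.8805e-04 × 1822 = 0.3426.
θ_3 = arcsin 0.3426 = 20.04°.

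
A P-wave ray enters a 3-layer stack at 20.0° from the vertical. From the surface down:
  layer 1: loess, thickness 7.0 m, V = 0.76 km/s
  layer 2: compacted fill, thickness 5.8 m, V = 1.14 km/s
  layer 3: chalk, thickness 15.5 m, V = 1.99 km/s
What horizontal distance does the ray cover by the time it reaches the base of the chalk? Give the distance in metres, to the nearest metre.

Apply Snell's law at each interface; in layer i the horizontal offset is hᵢ·tan θᵢ.
Layer 1: θ = 20.00°; offset = 7.0·tan 20.00° = 2.548 m.
Layer 2: sin θ = 1.14·sin 20.0°/0.76 = 0.5130, θ = 30.87°; offset = 5.8·tan 30.87° = 3.467 m.
Layer 3: sin θ = 1.99·sin 20.0°/0.76 = 0.8956, θ = 63.58°; offset = 15.5·tan 63.58° = 31.197 m.
Summing the layer offsets gives 37.211 m.

37 m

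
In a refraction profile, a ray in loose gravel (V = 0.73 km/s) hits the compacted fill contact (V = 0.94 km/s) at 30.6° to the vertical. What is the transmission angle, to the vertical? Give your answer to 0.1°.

41.0°

sin θ₁/V₁ = sin θ₂/V₂ ⇒ sin θ₂ = 0.94·sin 30.6°/0.73 = 0.94·0.5090/0.73 = 0.6555.
θ₂ = arcsin 0.6555 = 40.96° from the normal.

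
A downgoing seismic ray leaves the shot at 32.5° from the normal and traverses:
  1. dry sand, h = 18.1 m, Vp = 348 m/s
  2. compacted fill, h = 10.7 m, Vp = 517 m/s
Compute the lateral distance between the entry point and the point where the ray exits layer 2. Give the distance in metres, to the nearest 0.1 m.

25.7 m

Apply Snell's law at each interface; in layer i the horizontal offset is hᵢ·tan θᵢ.
Layer 1: θ = 32.50°; offset = 18.1·tan 32.50° = 11.531 m.
Layer 2: sin θ = 517·sin 32.5°/348 = 0.7982, θ = 52.96°; offset = 10.7·tan 52.96° = 14.179 m.
Total horizontal offset = 25.710 m.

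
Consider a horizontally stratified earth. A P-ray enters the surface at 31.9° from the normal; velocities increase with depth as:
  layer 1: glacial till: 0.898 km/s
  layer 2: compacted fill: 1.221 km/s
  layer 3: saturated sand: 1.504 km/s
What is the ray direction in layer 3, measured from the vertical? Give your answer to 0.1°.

62.3°

Ray parameter p = sin 31.9° / 0.898 = 5.8846e-01 s/km.
sin θ_3 = p·V_3 = 5.8846e-01 × 1.504 = 0.8850.
θ_3 = arcsin 0.8850 = 62.26°.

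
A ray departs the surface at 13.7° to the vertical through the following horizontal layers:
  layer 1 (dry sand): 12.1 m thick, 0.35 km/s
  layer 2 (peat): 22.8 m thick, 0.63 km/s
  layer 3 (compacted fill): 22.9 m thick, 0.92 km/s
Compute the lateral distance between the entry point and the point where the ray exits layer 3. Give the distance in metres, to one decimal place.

Ray parameter p = sin 13.7° / 0.35 km/s = 6.7668e-01 s/km.
Layer 1: θ = 13.70°; offset = 12.1·tan 13.70° = 2.950 m.
Layer 2: sin θ = p·0.63 = 0.4263 → θ = 25.23°; offset = 22.8·tan 25.23° = 10.745 m.
Layer 3: sin θ = p·0.92 = 0.6225 → θ = 38.50°; offset = 22.9·tan 38.50° = 18.217 m.
Total horizontal offset = 31.912 m.

31.9 m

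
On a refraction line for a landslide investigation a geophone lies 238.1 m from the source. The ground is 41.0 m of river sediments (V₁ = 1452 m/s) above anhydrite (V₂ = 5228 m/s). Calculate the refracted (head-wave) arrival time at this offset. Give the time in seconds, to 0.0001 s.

t = x/V₂ + 2h·√(V₂²−V₁²)/(V₁V₂).
√(V₂²−V₁²) = √(5228²−1452²) = 5022.3 m/s; delay term = 2·41.0·5022.3/(1452·5228) = 0.05425 s.
t = 238.1/5228 + 0.05425 = 0.09980 s.

0.0998 s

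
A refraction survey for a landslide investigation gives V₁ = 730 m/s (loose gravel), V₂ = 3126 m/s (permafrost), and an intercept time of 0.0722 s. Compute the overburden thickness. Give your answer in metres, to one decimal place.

27.1 m

h = tᵢ·V₁·V₂ / (2·√(V₂²−V₁²)).
√(V₂²−V₁²) = √(3126² − 730²) = 3039.6 m/s.
h = 0.0722 s × 730 × 3126 / (2 × 3039.6) = 27.10 m.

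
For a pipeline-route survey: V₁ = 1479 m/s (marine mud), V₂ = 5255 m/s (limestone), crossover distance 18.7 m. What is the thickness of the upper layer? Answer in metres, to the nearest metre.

7 m

h = (x_cross/2)·√((V₂−V₁)/(V₂+V₁)).
(V₂−V₁)/(V₂+V₁) = (5255−1479)/(5255+1479) = 0.5607; √ = 0.7488.
h = (18.7/2)·0.7488 = 7.00 m.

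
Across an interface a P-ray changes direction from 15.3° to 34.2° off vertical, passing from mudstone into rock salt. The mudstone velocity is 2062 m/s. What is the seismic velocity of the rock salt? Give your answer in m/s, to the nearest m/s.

4392 m/s

sin 15.3° = 0.2639; sin 34.2° = 0.5621.
V₂ = V₁·(sin θ₂/sin θ₁) = 2062·(0.5621/0.2639) = 4392.32 m/s.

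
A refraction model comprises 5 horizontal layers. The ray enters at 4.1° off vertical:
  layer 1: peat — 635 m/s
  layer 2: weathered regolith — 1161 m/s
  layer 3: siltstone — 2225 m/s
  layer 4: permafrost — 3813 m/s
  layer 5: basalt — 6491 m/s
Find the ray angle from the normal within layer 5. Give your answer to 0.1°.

Snell's law across each interface conserves sin θ / V, so sin θ_5 = V_5·sin θ₁/V₁.
sin θ_5 = 6491 × sin 4.1° / 635 = 0.7309.
θ_5 = arcsin 0.7309 = 46.96°.

47.0°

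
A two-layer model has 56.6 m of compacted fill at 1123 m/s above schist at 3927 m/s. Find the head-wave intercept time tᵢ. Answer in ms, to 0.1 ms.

tᵢ = 2h·√(V₂²−V₁²)/(V₁V₂).
√(V₂²−V₁²) = √(3927²−1123²) = 3763.0 m/s.
tᵢ = 2·56.6·3763.0/(1123·3927) = 0.09659 s.

96.6 ms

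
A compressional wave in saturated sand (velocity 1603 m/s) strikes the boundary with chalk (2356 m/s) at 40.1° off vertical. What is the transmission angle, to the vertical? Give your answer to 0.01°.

71.21°

sin θ₁/V₁ = sin θ₂/V₂ ⇒ sin θ₂ = 2356·sin 40.1°/1603 = 2356·0.6441/1603 = 0.9467.
θ₂ = sin⁻¹(0.9467) = 71.21° (from vertical).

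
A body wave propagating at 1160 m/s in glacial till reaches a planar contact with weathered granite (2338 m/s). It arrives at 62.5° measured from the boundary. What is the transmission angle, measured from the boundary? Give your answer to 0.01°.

Convert to the normal: θ₁ = 90° − 62.5° = 27.5°.
sin θ₁/V₁ = sin θ₂/V₂ ⇒ sin θ₂ = 2338·sin 27.5°/1160 = 2338·0.4617/1160 = 0.9307.
θ₂ = sin⁻¹(0.9307) = 68.54° (from vertical).
From the interface: 90° − 68.54° = 21.46°.

21.46°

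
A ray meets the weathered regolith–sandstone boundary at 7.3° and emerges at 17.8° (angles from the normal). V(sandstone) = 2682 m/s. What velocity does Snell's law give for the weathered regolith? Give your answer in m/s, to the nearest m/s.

1115 m/s

Snell's law: sin 7.3°/V₁ = sin 17.8°/V₂.
V₁ = V₂·sin 7.3°/sin 17.8° = 2682 × 0.4157 = 1114.79 m/s.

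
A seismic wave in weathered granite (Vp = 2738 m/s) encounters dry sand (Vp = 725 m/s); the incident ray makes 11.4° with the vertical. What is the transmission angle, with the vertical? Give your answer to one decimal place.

3.0°

Snell's law: sin θ₂ = (V₂/V₁)·sin θ₁ = (725/2738)·sin 11.4° = 0.0523.
θ₂ = sin⁻¹(0.0523) = 3.00° (from vertical).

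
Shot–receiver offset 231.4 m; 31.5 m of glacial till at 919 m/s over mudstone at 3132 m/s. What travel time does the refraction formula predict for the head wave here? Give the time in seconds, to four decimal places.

0.1394 s

θ_c = arcsin(V₁/V₂) = arcsin(919/3132) = 17.06°, cos θ_c = 0.9560.
Intercept time tᵢ = 2h cos θ_c / V₁ = 2·31.5·0.9560/919 = 0.06554 s.
t = x/V₂ + tᵢ = 231.4/3132 + 0.06554 = 0.13942 s.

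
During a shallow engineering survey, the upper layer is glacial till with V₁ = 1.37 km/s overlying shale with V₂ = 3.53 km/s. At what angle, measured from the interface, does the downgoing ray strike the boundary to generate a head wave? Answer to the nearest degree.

At critical incidence the refracted ray runs along the interface (θ₂ = 90°), so sin θ_c = V₁/V₂.
θ_c = arcsin(1.37/3.53) = arcsin 0.3881 = 22.84°.
Measured from the interface: 90° − 22.84° = 67.16°.

67°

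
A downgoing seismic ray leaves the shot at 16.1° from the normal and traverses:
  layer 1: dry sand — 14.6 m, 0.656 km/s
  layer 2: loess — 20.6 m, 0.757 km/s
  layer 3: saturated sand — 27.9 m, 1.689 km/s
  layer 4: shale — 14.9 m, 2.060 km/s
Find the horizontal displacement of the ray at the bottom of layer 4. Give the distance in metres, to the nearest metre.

66 m

Apply Snell's law at each interface; in layer i the horizontal offset is hᵢ·tan θᵢ.
Layer 1: θ = 16.10°; offset = 14.6·tan 16.10° = 4.214 m.
Layer 2: sin θ = 0.757·sin 16.1°/0.656 = 0.3200, θ = 18.66°; offset = 20.6·tan 18.66° = 6.958 m.
Layer 3: sin θ = 1.689·sin 16.1°/0.656 = 0.7140, θ = 45.56°; offset = 27.9·tan 45.56° = 28.452 m.
Layer 4: sin θ = 2.060·sin 16.1°/0.656 = 0.8708, θ = 60.56°; offset = 14.9·tan 60.56° = 26.396 m.
Total horizontal offset = 66.020 m.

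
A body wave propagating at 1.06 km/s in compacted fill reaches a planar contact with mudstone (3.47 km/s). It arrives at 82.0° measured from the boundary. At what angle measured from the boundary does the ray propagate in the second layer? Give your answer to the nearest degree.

63°

Angle from the normal: 90° − 82.0° = 8.0°.
sin θ₁/V₁ = sin θ₂/V₂ ⇒ sin θ₂ = 3.47·sin 8.0°/1.06 = 3.47·0.1392/1.06 = 0.4556.
θ₂ = sin⁻¹(0.4556) = 27.10° (from vertical).
From the interface: 90° − 27.10° = 62.90°.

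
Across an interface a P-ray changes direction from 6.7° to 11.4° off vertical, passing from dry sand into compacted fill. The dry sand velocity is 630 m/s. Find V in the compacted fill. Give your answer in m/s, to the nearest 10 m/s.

sin 6.7° = 0.1167; sin 11.4° = 0.1977.
V₂ = V₁·(sin θ₂/sin θ₁) = 630·(0.1977/0.1167) = 1067.31 m/s.

1070 m/s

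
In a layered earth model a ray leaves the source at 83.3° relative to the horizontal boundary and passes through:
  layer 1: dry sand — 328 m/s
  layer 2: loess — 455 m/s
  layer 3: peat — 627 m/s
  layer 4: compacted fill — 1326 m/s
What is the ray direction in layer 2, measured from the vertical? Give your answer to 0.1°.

9.3°

From the normal: θ₁ = 90° − 83.3° = 6.7°.
Ray parameter p = sin 6.7° / 328 = 3.5570e-04 s/m.
sin θ_2 = p·V_2 = 3.5570e-04 × 455 = 0.1618.
θ_2 = arcsin 0.1618 = 9.31°.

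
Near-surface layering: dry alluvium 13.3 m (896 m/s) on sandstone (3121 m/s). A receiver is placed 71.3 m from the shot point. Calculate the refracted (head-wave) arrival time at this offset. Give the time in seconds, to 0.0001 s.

θ_c = arcsin(V₁/V₂) = arcsin(896/3121) = 16.68°, cos θ_c = 0.9579.
Intercept time tᵢ = 2h cos θ_c / V₁ = 2·13.3·0.9579/896 = 0.02844 s.
t = x/V₂ + tᵢ = 71.3/3121 + 0.02844 = 0.05128 s.

0.0513 s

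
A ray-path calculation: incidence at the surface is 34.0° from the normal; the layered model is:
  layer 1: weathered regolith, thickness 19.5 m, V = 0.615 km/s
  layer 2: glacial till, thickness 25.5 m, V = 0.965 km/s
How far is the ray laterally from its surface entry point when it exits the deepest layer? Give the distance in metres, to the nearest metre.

Apply Snell's law at each interface; in layer i the horizontal offset is hᵢ·tan θᵢ.
Layer 1: θ = 34.00°; offset = 19.5·tan 34.00° = 13.153 m.
Layer 2: sin θ = 0.965·sin 34.0°/0.615 = 0.8774, θ = 61.33°; offset = 25.5·tan 61.33° = 46.643 m.
Total horizontal offset = 59.796 m.

60 m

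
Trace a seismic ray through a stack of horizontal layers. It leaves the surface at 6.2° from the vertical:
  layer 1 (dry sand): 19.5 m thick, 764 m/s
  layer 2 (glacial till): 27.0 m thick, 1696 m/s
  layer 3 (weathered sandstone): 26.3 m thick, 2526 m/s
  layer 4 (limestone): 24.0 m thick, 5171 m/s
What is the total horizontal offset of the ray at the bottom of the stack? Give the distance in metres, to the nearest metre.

45 m

Apply Snell's law at each interface; in layer i the horizontal offset is hᵢ·tan θᵢ.
Layer 1: θ = 6.20°; offset = 19.5·tan 6.20° = 2.118 m.
Layer 2: sin θ = 1696·sin 6.2°/764 = 0.2397, θ = 13.87°; offset = 27.0·tan 13.87° = 6.668 m.
Layer 3: sin θ = 2526·sin 6.2°/764 = 0.3571, θ = 20.92°; offset = 26.3·tan 20.92° = 10.054 m.
Layer 4: sin θ = 5171·sin 6.2°/764 = 0.7310, θ = 46.97°; offset = 24.0·tan 46.97° = 25.708 m.
Σ offsets = 44.548 m.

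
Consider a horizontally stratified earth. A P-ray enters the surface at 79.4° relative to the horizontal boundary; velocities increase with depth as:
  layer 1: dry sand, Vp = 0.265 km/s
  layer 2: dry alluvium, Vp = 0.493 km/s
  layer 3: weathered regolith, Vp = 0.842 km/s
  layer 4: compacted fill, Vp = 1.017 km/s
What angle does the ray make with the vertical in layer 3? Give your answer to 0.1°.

From the normal: θ₁ = 90° − 79.4° = 10.6°.
Snell's law across each interface conserves sin θ / V, so sin θ_3 = V_3·sin θ₁/V₁.
sin θ_3 = 0.842 × sin 10.6° / 0.265 = 0.5845.
θ_3 = arcsin 0.5845 = 35.77°.

35.8°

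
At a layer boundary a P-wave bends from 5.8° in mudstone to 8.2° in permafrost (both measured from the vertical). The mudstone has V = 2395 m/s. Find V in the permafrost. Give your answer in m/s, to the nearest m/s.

3380 m/s

sin 5.8° = 0.1011; sin 8.2° = 0.1426.
V₂ = V₁·(sin θ₂/sin θ₁) = 2395·(0.1426/0.1011) = 3380.26 m/s.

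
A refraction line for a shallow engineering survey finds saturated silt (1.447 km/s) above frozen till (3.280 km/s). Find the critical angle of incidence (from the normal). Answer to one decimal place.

26.2°

Critical incidence: sin θ_c = V₁/V₂ = 1.447/3.280 = 0.4412.
θ_c = arcsin 0.4412 = 26.18°.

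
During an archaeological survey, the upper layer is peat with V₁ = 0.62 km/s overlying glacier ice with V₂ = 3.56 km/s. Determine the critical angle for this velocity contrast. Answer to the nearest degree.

At critical incidence the refracted ray runs along the interface (θ₂ = 90°), so sin θ_c = V₁/V₂.
θ_c = arcsin(0.62/3.56) = arcsin 0.1742 = 10.03°.

10°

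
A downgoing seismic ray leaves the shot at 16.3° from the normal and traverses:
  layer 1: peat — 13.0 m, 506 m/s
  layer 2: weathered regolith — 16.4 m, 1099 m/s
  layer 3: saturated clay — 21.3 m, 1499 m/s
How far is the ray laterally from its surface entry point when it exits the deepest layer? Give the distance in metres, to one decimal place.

48.3 m

p = sin θ₁/V₁ = sin 16.3°/506 = 5.5468e-04 s/m is conserved through the stack.
Layer 1: θ = 16.30°; offset = 13.0·tan 16.30° = 3.801 m.
Layer 2: sin θ = p·1099 = 0.6096 → θ = 37.56°; offset = 16.4·tan 37.56° = 12.611 m.
Layer 3: sin θ = p·1499 = 0.8315 → θ = 56.25°; offset = 21.3·tan 56.25° = 31.877 m.
Total horizontal offset = 48.290 m.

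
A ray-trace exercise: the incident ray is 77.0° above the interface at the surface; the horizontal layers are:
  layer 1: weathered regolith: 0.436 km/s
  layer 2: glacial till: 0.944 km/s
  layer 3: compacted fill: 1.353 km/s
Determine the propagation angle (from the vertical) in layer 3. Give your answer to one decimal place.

From the normal: θ₁ = 90° − 77.0° = 13.0°.
Ray parameter p = sin 13.0° / 0.436 = 5.1594e-01 s/km.
sin θ_3 = p·V_3 = 5.1594e-01 × 1.353 = 0.6981.
θ_3 = arcsin 0.6981 = 44.27°.

44.3°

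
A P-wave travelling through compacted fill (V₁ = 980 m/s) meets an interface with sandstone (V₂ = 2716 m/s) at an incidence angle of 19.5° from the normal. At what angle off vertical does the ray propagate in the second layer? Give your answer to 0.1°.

Snell's law: sin θ₂ = (V₂/V₁)·sin θ₁ = (2716/980)·sin 19.5° = 0.9251.
θ₂ = sin⁻¹(0.9251) = 67.69° (from vertical).

67.7°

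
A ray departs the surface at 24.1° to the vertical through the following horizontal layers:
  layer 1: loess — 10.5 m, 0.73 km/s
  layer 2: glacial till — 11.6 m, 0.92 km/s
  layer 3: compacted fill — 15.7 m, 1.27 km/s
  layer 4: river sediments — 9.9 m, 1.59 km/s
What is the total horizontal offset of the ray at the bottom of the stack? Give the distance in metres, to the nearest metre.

p = sin θ₁/V₁ = sin 24.1°/0.73 = 5.5936e-01 s/km is conserved through the stack.
Layer 1: θ = 24.10°; offset = 10.5·tan 24.10° = 4.697 m.
Layer 2: sin θ = p·0.92 = 0.5146 → θ = 30.97°; offset = 11.6·tan 30.97° = 6.962 m.
Layer 3: sin θ = p·1.27 = 0.7104 → θ = 45.27°; offset = 15.7·tan 45.27° = 15.847 m.
Layer 4: sin θ = p·1.59 = 0.8894 → θ = 62.80°; offset = 9.9·tan 62.80° = 19.259 m.
Total horizontal offset = 46.765 m.

47 m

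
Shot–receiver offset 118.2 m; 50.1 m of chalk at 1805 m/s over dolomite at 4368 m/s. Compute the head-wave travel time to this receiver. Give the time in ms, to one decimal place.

θ_c = arcsin(V₁/V₂) = arcsin(1805/4368) = 24.41°, cos θ_c = 0.9106.
Intercept time tᵢ = 2h cos θ_c / V₁ = 2·50.1·0.9106/1805 = 0.05055 s.
t = x/V₂ + tᵢ = 118.2/4368 + 0.05055 = 0.07761 s.

77.6 ms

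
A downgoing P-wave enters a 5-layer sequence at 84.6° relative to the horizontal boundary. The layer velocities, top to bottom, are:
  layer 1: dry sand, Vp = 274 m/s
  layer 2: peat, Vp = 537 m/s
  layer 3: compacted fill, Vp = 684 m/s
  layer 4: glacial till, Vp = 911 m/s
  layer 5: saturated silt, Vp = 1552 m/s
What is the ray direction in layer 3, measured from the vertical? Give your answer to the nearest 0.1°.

From the normal: θ₁ = 90° − 84.6° = 5.4°.
Ray parameter p = sin 5.4° / 274 = 3.4346e-04 s/m.
sin θ_3 = p·V_3 = 3.4346e-04 × 684 = 0.2349.
θ_3 = arcsin 0.2349 = 13.59°.

13.6°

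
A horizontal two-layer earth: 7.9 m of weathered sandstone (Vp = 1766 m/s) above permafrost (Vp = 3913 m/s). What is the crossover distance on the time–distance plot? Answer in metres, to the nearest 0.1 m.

25.7 m

x_cross = 2h·√((V₂+V₁)/(V₂−V₁)).
(V₂+V₁)/(V₂−V₁) = (3913+1766)/(3913−1766) = 2.6451; √ = 1.6264.
x_cross = 2·7.9·1.6264 = 25.70 m.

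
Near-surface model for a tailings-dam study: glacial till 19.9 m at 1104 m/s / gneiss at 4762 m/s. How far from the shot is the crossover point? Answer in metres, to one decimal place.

50.4 m

θ_c = arcsin(1104/4762) = 13.41°, so cos θ_c = 0.9728 and tᵢ = 2h cos θ_c/V₁ = 0.0351 s.
At crossover x/V₁ = x/V₂ + tᵢ ⇒ x = tᵢ/(1/V₁ − 1/V₂) = 0.03507/(9.0580e-04 − 2.1000e-04) = 50.40 m.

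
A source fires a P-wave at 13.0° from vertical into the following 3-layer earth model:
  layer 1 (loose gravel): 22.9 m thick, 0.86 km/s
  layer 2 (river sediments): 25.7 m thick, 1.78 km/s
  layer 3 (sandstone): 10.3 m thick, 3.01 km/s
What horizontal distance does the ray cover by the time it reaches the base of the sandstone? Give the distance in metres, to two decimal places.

31.96 m

p = sin θ₁/V₁ = sin 13.0°/0.86 = 2.6157e-01 s/km is conserved through the stack.
Layer 1: θ = 13.00°; offset = 22.9·tan 13.00° = 5.2869 m.
Layer 2: sin θ = p·1.78 = 0.4656 → θ = 27.75°; offset = 25.7·tan 27.75° = 13.5208 m.
Layer 3: sin θ = p·3.01 = 0.7873 → θ = 51.94°; offset = 10.3·tan 51.94° = 13.1534 m.
Total horizontal offset = 31.9610 m.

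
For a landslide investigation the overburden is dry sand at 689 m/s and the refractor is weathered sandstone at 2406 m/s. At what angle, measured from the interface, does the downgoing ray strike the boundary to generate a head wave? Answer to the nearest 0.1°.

Critical incidence: sin θ_c = V₁/V₂ = 689/2406 = 0.2864.
θ_c = arcsin 0.2864 = 16.64°.
Measured from the interface: 90° − 16.64° = 73.36°.

73.4°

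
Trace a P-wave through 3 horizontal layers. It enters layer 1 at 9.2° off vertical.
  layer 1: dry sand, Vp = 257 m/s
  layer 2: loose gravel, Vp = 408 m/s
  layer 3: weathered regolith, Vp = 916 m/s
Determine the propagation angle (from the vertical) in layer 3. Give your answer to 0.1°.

Snell's law across each interface conserves sin θ / V, so sin θ_3 = V_3·sin θ₁/V₁.
sin θ_3 = 916 × sin 9.2° / 257 = 0.5698.
θ_3 = 34.74° from the vertical.

34.7°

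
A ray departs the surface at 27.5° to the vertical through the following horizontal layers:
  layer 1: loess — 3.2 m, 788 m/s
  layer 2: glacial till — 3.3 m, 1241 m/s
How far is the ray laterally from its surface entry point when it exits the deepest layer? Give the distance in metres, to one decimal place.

Ray parameter p = sin 27.5° / 788 m/s = 5.8598e-04 s/m.
Layer 1: θ = 27.50°; offset = 3.2·tan 27.50° = 1.666 m.
Layer 2: sin θ = p·1241 = 0.7272 → θ = 46.65°; offset = 3.3·tan 46.65° = 3.496 m.
Total horizontal offset = 5.162 m.

5.2 m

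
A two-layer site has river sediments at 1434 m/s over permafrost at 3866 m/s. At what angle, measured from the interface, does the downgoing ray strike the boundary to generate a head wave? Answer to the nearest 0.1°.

68.2°

Critical incidence: sin θ_c = V₁/V₂ = 1434/3866 = 0.3709.
θ_c = arcsin 0.3709 = 21.77°.
Measured from the interface: 90° − 21.77° = 68.23°.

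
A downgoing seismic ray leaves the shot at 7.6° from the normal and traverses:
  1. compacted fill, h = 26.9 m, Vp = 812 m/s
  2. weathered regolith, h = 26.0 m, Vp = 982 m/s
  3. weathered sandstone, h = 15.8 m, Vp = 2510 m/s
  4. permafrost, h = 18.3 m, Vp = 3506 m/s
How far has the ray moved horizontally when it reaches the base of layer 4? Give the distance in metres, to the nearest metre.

28 m

p = sin θ₁/V₁ = sin 7.6°/812 = 1.6288e-04 s/m is conserved through the stack.
Layer 1: θ = 7.60°; offset = 26.9·tan 7.60° = 3.589 m.
Layer 2: sin θ = p·982 = 0.1599 → θ = 9.20°; offset = 26.0·tan 9.20° = 4.213 m.
Layer 3: sin θ = p·2510 = 0.4088 → θ = 24.13°; offset = 15.8·tan 24.13° = 7.078 m.
Layer 4: sin θ = p·3506 = 0.5710 → θ = 34.82°; offset = 18.3·tan 34.82° = 12.730 m.
Summing the layer offsets gives 27.610 m.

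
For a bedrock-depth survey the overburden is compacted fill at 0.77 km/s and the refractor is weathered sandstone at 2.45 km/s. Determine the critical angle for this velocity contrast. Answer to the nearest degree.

Critical incidence: sin θ_c = V₁/V₂ = 0.77/2.45 = 0.3143.
θ_c = arcsin 0.3143 = 18.32°.

18°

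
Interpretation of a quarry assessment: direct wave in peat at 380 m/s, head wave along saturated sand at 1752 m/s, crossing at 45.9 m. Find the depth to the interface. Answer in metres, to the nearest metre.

h = (x_cross/2)·√((V₂−V₁)/(V₂+V₁)).
(V₂−V₁)/(V₂+V₁) = (1752−380)/(1752+380) = 0.6435; √ = 0.8022.
h = (45.9/2)·0.8022 = 18.41 m.

18 m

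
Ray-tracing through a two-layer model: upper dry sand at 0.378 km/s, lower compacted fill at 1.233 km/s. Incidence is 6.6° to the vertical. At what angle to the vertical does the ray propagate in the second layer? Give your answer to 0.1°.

sin θ₁/V₁ = sin θ₂/V₂ ⇒ sin θ₂ = 1.233·sin 6.6°/0.378 = 1.233·0.1149/0.378 = 0.3749.
θ₂ = arcsin 0.3749 = 22.02° from the normal.

22.0°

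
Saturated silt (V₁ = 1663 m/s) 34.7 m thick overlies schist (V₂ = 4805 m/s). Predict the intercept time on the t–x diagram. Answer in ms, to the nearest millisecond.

tᵢ = 2h·√(V₂²−V₁²)/(V₁V₂).
√(V₂²−V₁²) = √(4805²−1663²) = 4508.0 m/s.
tᵢ = 2·34.7·4508.0/(1663·4805) = 0.03915 s.

39 ms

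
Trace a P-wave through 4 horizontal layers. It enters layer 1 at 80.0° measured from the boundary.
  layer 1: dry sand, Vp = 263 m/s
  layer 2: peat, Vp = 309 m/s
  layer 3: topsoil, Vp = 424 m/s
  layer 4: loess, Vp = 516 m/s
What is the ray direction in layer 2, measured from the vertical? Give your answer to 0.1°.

11.8°

From the normal: θ₁ = 90° − 80.0° = 10.0°.
Snell's law across each interface conserves sin θ / V, so sin θ_2 = V_2·sin θ₁/V₁.
sin θ_2 = 309 × sin 10.0° / 263 = 0.2040.
θ_2 = arcsin 0.2040 = 11.77°.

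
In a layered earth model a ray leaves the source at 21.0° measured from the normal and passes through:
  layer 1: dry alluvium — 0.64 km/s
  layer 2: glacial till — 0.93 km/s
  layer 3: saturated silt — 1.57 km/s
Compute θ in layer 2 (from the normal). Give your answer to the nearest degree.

31°

Snell's law across each interface conserves sin θ / V, so sin θ_2 = V_2·sin θ₁/V₁.
sin θ_2 = 0.93 × sin 21.0° / 0.64 = 0.5208.
θ_2 = arcsin 0.5208 = 31.38°.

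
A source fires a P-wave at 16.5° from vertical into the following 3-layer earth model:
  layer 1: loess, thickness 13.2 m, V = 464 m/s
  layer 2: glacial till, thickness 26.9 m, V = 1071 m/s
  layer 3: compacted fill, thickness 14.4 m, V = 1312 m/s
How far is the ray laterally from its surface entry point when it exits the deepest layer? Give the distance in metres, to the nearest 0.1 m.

Apply Snell's law at each interface; in layer i the horizontal offset is hᵢ·tan θᵢ.
Layer 1: θ = 16.50°; offset = 13.2·tan 16.50° = 3.910 m.
Layer 2: sin θ = 1071·sin 16.5°/464 = 0.6556, θ = 40.96°; offset = 26.9·tan 40.96° = 23.353 m.
Layer 3: sin θ = 1312·sin 16.5°/464 = 0.8031, θ = 53.43°; offset = 14.4·tan 53.43° = 19.407 m.
Σ offsets = 46.670 m.

46.7 m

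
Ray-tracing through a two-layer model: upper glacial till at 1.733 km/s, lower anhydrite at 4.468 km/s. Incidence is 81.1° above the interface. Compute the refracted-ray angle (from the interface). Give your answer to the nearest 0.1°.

Angle from the normal: 90° − 81.1° = 8.9°.
sin θ₁/V₁ = sin θ₂/V₂ ⇒ sin θ₂ = 4.468·sin 8.9°/1.733 = 4.468·0.1547/1.733 = 0.3989.
θ₂ = arcsin 0.3989 = 23.51° from the normal.
From the interface: 90° − 23.51° = 66.49°.

66.5°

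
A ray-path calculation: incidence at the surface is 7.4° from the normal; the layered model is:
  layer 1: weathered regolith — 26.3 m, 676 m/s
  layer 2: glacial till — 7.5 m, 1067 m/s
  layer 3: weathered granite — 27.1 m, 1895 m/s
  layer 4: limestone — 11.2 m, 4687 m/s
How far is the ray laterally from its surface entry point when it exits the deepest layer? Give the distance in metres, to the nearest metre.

Apply Snell's law at each interface; in layer i the horizontal offset is hᵢ·tan θᵢ.
Layer 1: θ = 7.40°; offset = 26.3·tan 7.40° = 3.416 m.
Layer 2: sin θ = 1067·sin 7.4°/676 = 0.2033, θ = 11.73°; offset = 7.5·tan 11.73° = 1.557 m.
Layer 3: sin θ = 1895·sin 7.4°/676 = 0.3610, θ = 21.16°; offset = 27.1·tan 21.16° = 10.492 m.
Layer 4: sin θ = 4687·sin 7.4°/676 = 0.8930, θ = 63.25°; offset = 11.2·tan 63.25° = 22.222 m.
Total horizontal offset = 37.687 m.

38 m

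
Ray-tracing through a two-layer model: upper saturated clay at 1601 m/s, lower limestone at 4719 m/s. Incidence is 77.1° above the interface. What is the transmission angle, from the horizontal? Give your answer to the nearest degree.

49°

Angle from the normal: 90° − 77.1° = 12.9°.
sin θ₁/V₁ = sin θ₂/V₂ ⇒ sin θ₂ = 4719·sin 12.9°/1601 = 4719·0.2233/1601 = 0.6580.
θ₂ = sin⁻¹(0.6580) = 41.15° (from vertical).
From the interface: 90° − 41.15° = 48.85°.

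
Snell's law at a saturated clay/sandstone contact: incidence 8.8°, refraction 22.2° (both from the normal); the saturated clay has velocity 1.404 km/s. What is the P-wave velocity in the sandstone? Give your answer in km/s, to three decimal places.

sin 8.8° = 0.1530; sin 22.2° = 0.3778.
V₂ = V₁·(sin θ₂/sin θ₁) = 1.404·(0.3778/0.1530) = 3.468 km/s.

3.468 km/s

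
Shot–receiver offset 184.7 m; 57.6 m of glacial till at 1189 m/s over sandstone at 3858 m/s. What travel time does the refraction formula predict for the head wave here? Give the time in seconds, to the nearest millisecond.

t = x/V₂ + 2h·√(V₂²−V₁²)/(V₁V₂).
√(V₂²−V₁²) = √(3858²−1189²) = 3670.2 m/s; delay term = 2·57.6·3670.2/(1189·3858) = 0.09217 s.
t = 184.7/3858 + 0.09217 = 0.14005 s.

0.140 s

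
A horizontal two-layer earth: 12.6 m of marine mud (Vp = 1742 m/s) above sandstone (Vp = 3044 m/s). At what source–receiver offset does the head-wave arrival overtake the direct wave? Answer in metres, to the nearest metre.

48 m

x_cross = 2h·√((V₂+V₁)/(V₂−V₁)).
(V₂+V₁)/(V₂−V₁) = (3044+1742)/(3044−1742) = 3.6759; √ = 1.9173.
x_cross = 2·12.6·1.9173 = 48.31 m.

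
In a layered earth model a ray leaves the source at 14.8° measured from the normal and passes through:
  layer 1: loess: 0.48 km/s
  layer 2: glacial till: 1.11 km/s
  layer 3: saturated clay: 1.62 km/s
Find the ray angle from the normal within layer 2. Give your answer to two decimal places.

Snell's law across each interface conserves sin θ / V, so sin θ_2 = V_2·sin θ₁/V₁.
sin θ_2 = 1.11 × sin 14.8° / 0.48 = 0.5907.
θ_2 = arcsin 0.5907 = 36.21°.

36.21°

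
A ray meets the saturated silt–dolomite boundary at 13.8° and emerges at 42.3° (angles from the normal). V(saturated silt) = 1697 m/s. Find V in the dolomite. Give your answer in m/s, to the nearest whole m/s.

4788 m/s

Snell's law: sin 13.8°/V₁ = sin 42.3°/V₂.
V₂ = V₁·sin 42.3°/sin 13.8° = 1697 × 2.8215 = 4788.02 m/s.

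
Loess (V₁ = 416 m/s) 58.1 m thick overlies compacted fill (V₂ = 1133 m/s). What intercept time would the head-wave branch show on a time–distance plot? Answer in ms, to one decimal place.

259.8 ms

θ_c = arcsin(V₁/V₂) = arcsin(416/1133) = 21.54°; cos θ_c = 0.9302.
tᵢ = 2h·cos θ_c / V₁ = 2·58.1·0.9302 / 416 = 0.25982 s.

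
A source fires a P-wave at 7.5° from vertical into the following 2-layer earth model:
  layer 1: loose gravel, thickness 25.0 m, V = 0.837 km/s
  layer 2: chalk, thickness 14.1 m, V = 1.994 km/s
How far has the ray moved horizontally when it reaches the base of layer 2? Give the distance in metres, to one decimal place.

7.9 m

Ray parameter p = sin 7.5° / 0.837 km/s = 1.5595e-01 s/km.
Layer 1: θ = 7.50°; offset = 25.0·tan 7.50° = 3.291 m.
Layer 2: sin θ = p·1.994 = 0.3110 → θ = 18.12°; offset = 14.1·tan 18.12° = 4.613 m.
Σ offsets = 7.904 m.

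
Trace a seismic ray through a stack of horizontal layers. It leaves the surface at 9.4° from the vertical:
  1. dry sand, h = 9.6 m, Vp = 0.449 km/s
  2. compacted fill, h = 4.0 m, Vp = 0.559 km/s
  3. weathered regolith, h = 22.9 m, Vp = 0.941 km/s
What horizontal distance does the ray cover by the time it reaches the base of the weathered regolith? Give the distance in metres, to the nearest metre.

11 m

Ray parameter p = sin 9.4° / 0.449 km/s = 3.6375e-01 s/km.
Layer 1: θ = 9.40°; offset = 9.6·tan 9.40° = 1.589 m.
Layer 2: sin θ = p·0.559 = 0.2033 → θ = 11.73°; offset = 4.0·tan 11.73° = 0.831 m.
Layer 3: sin θ = p·0.941 = 0.3423 → θ = 20.02°; offset = 22.9·tan 20.02° = 8.342 m.
Σ offsets = 10.762 m.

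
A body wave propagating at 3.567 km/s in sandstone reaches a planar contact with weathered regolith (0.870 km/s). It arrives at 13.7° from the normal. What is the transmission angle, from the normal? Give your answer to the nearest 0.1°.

sin θ₁/V₁ = sin θ₂/V₂ ⇒ sin θ₂ = 0.870·sin 13.7°/3.567 = 0.870·0.2368/3.567 = 0.0578.
θ₂ = arcsin 0.0578 = 3.31° from the normal.

3.3°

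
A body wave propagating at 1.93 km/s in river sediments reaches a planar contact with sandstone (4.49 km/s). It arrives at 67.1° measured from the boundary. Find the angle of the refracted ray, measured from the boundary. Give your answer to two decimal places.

Convert to the normal: θ₁ = 90° − 67.1° = 22.9°.
sin θ₁/V₁ = sin θ₂/V₂ ⇒ sin θ₂ = 4.49·sin 22.9°/1.93 = 4.49·0.3891/1.93 = 0.9053.
θ₂ = arcsin 0.9053 = 64.86° from the normal.
From the interface: 90° − 64.86° = 25.14°.

25.14°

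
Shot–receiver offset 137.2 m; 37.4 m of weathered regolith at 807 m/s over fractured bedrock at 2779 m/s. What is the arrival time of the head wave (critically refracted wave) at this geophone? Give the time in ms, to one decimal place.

138.1 ms

θ_c = arcsin(V₁/V₂) = arcsin(807/2779) = 16.88°, cos θ_c = 0.9569.
Intercept time tᵢ = 2h cos θ_c / V₁ = 2·37.4·0.9569/807 = 0.08869 s.
t = x/V₂ + tᵢ = 137.2/2779 + 0.08869 = 0.13807 s.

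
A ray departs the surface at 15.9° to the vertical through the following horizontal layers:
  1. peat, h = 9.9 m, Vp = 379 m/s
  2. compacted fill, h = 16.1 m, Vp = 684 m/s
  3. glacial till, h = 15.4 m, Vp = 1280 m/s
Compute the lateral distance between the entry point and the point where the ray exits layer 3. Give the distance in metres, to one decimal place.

49.5 m

Apply Snell's law at each interface; in layer i the horizontal offset is hᵢ·tan θᵢ.
Layer 1: θ = 15.90°; offset = 9.9·tan 15.90° = 2.820 m.
Layer 2: sin θ = 684·sin 15.9°/379 = 0.4944, θ = 29.63°; offset = 16.1·tan 29.63° = 9.158 m.
Layer 3: sin θ = 1280·sin 15.9°/379 = 0.9252, θ = 67.71°; offset = 15.4·tan 67.71° = 37.559 m.
Σ offsets = 49.537 m.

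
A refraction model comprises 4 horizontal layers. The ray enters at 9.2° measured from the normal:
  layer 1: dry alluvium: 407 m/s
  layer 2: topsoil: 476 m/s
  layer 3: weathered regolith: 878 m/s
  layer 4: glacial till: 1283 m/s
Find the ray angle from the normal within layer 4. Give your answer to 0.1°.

30.3°

Snell's law across each interface conserves sin θ / V, so sin θ_4 = V_4·sin θ₁/V₁.
sin θ_4 = 1283 × sin 9.2° / 407 = 0.5040.
θ_4 = 30.26° from the vertical.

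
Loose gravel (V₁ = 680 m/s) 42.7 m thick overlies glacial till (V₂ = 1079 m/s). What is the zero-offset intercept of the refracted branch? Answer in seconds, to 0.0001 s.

tᵢ = 2h·√(V₂²−V₁²)/(V₁V₂).
√(V₂²−V₁²) = √(1079²−680²) = 837.8 m/s.
tᵢ = 2·42.7·837.8/(680·1079) = 0.09751 s.

0.0975 s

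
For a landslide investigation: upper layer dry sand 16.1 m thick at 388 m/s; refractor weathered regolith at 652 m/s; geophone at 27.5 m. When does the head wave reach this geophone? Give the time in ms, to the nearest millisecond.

θ_c = arcsin(V₁/V₂) = arcsin(388/652) = 36.52°, cos θ_c = 0.8037.
Intercept time tᵢ = 2h cos θ_c / V₁ = 2·16.1·0.8037/388 = 0.06670 s.
t = x/V₂ + tᵢ = 27.5/652 + 0.06670 = 0.10887 s.

109 ms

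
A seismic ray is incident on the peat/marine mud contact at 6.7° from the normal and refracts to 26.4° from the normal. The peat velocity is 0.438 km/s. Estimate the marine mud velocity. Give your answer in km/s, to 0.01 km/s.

1.67 km/s

sin 6.7° = 0.1167; sin 26.4° = 0.4446.
V₂ = V₁·(sin θ₂/sin θ₁) = 0.438·(0.4446/0.1167) = 1.67 km/s.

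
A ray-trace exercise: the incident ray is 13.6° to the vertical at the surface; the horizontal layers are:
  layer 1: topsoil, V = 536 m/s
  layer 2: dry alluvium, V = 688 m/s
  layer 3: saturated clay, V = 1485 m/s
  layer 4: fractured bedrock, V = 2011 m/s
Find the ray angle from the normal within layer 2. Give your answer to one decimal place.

17.6°

Ray parameter p = sin 13.6° / 536 = 4.3870e-04 s/m.
sin θ_2 = p·V_2 = 4.3870e-04 × 688 = 0.3018.
θ_2 = arcsin 0.3018 = 17.57°.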